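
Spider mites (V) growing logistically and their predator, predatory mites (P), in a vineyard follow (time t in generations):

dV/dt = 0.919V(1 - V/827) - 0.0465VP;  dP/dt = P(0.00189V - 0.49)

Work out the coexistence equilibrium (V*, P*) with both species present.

V* ≈ 259, P* ≈ 13.6

From dP/dt = 0 with P > 0: 0.00189V* = 0.49, so V* = 259.
Substitute into dV/dt = 0: 0.919(1 - 259/827) = 0.0465P*.
The bracket is 0.687, giving P* = 0.631/0.0465 = 13.6.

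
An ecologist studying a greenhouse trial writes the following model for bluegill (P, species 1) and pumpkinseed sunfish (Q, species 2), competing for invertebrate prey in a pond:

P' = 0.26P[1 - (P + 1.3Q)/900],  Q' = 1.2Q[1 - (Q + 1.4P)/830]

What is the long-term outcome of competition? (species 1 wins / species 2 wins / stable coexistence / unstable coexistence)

unstable coexistence (outcome depends on initial conditions)

Compare the nullcline intercepts: K1/α12 = 900/1.3 = 692 < K2 = 830; K2/α21 = 830/1.4 = 593 < K1 = 900.
Since both are reversed, neither can invade when rare; the interior point is a saddle.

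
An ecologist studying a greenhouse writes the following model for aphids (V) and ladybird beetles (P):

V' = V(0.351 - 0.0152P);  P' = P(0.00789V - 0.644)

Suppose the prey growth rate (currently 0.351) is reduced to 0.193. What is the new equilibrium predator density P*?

P* ≈ 12.7

At the interior fixed point, setting dV/dt = 0 with V > 0 fixes P* = (prey growth rate)/(VP coefficient) — independent of the other coefficients.
With the change, P* = 0.193/0.0152 = 12.7; it falls from 23.1.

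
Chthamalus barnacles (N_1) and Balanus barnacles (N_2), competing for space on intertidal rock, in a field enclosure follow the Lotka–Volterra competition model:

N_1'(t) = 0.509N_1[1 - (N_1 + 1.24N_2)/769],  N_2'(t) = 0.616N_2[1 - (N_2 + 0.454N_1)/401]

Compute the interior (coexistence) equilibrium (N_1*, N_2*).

N_1* ≈ 622, N_2* ≈ 119

Setting both brackets to zero gives the nullclines N_1 + 1.24N_2 = 769 and 0.454N_1 + N_2 = 401.
Substituting N_2 = 401 - 0.454N_1 into the first: N_1(1 - 1.24·0.454) = 769 - 1.24·401.
So N_1* = 272/0.437 = 622, and then N_2* = 401 - 0.454·622 = 119.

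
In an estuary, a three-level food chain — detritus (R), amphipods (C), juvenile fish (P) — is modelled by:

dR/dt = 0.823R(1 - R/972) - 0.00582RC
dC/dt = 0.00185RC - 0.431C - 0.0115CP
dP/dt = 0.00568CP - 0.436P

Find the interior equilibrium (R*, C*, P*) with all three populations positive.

From dP/dt = 0: 0.00568C* = 0.436, so C* = 76.8.
From dR/dt = 0: 0.823(1 - R*/972) = 0.00582·76.8, giving R* = 972·(1 - 0.543) = 444.
From dC/dt = 0: 0.00185·444 - 0.431 = 0.0115P*, so P* = 0.391/0.0115 = 34.

R* ≈ 444, C* ≈ 76.8, P* ≈ 34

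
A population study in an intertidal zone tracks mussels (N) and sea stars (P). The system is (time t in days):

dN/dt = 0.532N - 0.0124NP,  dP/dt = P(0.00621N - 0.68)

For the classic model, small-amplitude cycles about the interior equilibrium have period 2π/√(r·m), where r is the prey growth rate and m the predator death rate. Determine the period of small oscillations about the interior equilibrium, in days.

Here r = 0.532 and m = 0.68, so r·m = 0.362.
ω = √0.362 = 0.601 per day, hence T = 2π/ω ≈ 10.4 days.

T ≈ 10.4 days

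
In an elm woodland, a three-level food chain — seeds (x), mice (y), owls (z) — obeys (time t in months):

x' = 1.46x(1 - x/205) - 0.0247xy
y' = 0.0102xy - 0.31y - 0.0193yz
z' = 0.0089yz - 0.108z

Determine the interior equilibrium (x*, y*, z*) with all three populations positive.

From dz/dt = 0: 0.0089y* = 0.108, so y* = 12.1.
From dx/dt = 0: 1.46(1 - x*/205) = 0.0247·12.1, giving x* = 205·(1 - 0.205) = 163.
From dy/dt = 0: 0.0102·163 - 0.31 = 0.0193z*, so z* = 1.35/0.0193 = 70.

x* ≈ 163, y* ≈ 12.1, z* ≈ 70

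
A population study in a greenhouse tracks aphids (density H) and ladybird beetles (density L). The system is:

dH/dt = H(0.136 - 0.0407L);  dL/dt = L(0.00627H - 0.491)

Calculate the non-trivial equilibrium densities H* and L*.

H* ≈ 78.3, L* ≈ 3.34

Set dL/dt = 0 with L > 0: 0.00627H - 0.491 = 0, so H* = 0.491/0.00627 = 78.3.
Set dH/dt = 0 with H > 0: 0.136 - 0.0407L = 0, so L* = 0.136/0.0407 = 3.34.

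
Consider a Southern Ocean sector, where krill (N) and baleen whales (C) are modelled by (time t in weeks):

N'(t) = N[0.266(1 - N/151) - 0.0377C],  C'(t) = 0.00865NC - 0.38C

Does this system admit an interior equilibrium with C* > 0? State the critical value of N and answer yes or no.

Threshold N = 43.9; K > 43.9, so yes, the predator persists.

The predator equation gives dC/dt > 0 only when N > 0.38/0.00865 = 43.9.
Without the predator, N → K = 151. Since 151 > 43.9, the predator can invade and persist.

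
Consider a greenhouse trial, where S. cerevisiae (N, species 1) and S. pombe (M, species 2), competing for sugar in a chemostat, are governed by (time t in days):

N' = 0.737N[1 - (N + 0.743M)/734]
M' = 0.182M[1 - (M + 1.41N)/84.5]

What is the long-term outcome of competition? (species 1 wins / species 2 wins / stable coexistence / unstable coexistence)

Compare the nullcline intercepts: K1/α12 = 734/0.743 = 988 > K2 = 84.5; K2/α21 = 84.5/1.41 = 59.9 < K1 = 734.
Since the inequalities point opposite ways, species 1 can invade but species 2 cannot.

species 1 excludes species 2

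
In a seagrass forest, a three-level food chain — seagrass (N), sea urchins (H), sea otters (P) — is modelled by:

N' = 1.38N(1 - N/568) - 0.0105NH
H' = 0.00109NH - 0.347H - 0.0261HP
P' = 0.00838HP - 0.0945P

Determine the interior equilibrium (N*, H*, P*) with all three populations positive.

From dP/dt = 0: 0.00838H* = 0.0945, so H* = 11.3.
From dN/dt = 0: 1.38(1 - N*/568) = 0.0105·11.3, giving N* = 568·(1 - 0.0858) = 519.
From dH/dt = 0: 0.00109·519 - 0.347 = 0.0261P*, so P* = 0.219/0.0261 = 8.39.

N* ≈ 519, H* ≈ 11.3, P* ≈ 8.39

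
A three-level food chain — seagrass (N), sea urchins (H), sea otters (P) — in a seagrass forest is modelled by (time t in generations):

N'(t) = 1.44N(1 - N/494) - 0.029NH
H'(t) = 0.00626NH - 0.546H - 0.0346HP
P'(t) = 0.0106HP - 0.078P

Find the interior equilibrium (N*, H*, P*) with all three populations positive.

N* ≈ 421, H* ≈ 7.36, P* ≈ 60.4

From dP/dt = 0: 0.0106H* = 0.078, so H* = 7.36.
From dN/dt = 0: 1.44(1 - N*/494) = 0.029·7.36, giving N* = 494·(1 - 0.148) = 421.
From dH/dt = 0: 0.00626·421 - 0.546 = 0.0346P*, so P* = 2.09/0.0346 = 60.4.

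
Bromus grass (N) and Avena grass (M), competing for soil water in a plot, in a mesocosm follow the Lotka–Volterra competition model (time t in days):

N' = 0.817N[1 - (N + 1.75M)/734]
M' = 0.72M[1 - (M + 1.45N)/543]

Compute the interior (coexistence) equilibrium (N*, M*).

N* ≈ 141, M* ≈ 339

Setting both brackets to zero gives the nullclines N + 1.75M = 734 and 1.45N + M = 543.
Substituting M = 543 - 1.45N into the first: N(1 - 1.75·1.45) = 734 - 1.75·543.
So N* = -216/-1.54 = 141, and then M* = 543 - 1.45·141 = 339.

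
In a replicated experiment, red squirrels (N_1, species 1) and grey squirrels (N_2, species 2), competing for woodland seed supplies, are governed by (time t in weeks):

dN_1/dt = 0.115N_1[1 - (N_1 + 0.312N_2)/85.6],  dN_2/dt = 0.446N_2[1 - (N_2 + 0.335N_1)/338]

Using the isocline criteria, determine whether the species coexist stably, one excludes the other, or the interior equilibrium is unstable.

species 2 excludes species 1

Compare the nullcline intercepts: K1/α12 = 85.6/0.312 = 274 < K2 = 338; K2/α21 = 338/0.335 = 1010 > K1 = 85.6.
Since the inequalities point opposite ways, species 2 can invade but species 1 cannot.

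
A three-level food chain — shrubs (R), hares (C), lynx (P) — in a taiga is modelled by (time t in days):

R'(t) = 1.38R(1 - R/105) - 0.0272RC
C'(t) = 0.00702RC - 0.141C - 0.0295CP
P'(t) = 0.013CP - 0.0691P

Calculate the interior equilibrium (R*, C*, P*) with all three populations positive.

From dP/dt = 0: 0.013C* = 0.0691, so C* = 5.32.
From dR/dt = 0: 1.38(1 - R*/105) = 0.0272·5.32, giving R* = 105·(1 - 0.105) = 94.
From dC/dt = 0: 0.00702·94 - 0.141 = 0.0295P*, so P* = 0.519/0.0295 = 17.6.

R* ≈ 94, C* ≈ 5.32, P* ≈ 17.6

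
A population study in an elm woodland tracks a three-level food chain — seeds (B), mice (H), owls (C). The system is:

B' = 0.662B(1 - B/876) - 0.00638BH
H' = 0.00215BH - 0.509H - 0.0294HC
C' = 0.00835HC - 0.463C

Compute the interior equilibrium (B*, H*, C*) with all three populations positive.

B* ≈ 408, H* ≈ 55.4, C* ≈ 12.5

From dC/dt = 0: 0.00835H* = 0.463, so H* = 55.4.
From dB/dt = 0: 0.662(1 - B*/876) = 0.00638·55.4, giving B* = 876·(1 - 0.534) = 408.
From dH/dt = 0: 0.00215·408 - 0.509 = 0.0294C*, so C* = 0.368/0.0294 = 12.5.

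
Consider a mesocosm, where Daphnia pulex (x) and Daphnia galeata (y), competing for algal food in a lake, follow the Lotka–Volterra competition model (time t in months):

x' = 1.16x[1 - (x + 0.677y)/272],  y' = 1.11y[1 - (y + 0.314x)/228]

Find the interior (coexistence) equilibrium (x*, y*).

x* ≈ 149, y* ≈ 181

Setting both brackets to zero gives the nullclines x + 0.677y = 272 and 0.314x + y = 228.
Substituting y = 228 - 0.314x into the first: x(1 - 0.677·0.314) = 272 - 0.677·228.
So x* = 118/0.787 = 149, and then y* = 228 - 0.314·149 = 181.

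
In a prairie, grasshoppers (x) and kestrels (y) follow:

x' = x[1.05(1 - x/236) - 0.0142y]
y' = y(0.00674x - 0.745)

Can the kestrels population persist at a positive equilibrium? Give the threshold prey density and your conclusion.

Threshold x = 111; K > 111, so yes, the predator persists.

The predator equation gives dy/dt > 0 only when x > 0.745/0.00674 = 111.
Without the predator, x → K = 236. Since 236 > 111, the predator can invade and persist.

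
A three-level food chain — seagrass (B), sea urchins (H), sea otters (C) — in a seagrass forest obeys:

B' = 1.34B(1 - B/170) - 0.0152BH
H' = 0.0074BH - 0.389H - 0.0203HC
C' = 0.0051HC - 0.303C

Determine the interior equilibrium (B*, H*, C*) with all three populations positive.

From dC/dt = 0: 0.0051H* = 0.303, so H* = 59.4.
From dB/dt = 0: 1.34(1 - B*/170) = 0.0152·59.4, giving B* = 170·(1 - 0.674) = 55.4.
From dH/dt = 0: 0.0074·55.4 - 0.389 = 0.0203C*, so C* = 0.0212/0.0203 = 1.04.

B* ≈ 55.4, H* ≈ 59.4, C* ≈ 1.04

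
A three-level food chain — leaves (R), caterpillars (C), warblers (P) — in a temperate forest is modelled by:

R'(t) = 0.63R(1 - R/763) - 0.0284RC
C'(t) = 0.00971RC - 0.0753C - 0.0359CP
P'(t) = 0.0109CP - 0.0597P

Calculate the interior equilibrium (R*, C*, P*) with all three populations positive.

R* ≈ 575, C* ≈ 5.48, P* ≈ 153

From dP/dt = 0: 0.0109C* = 0.0597, so C* = 5.48.
From dR/dt = 0: 0.63(1 - R*/763) = 0.0284·5.48, giving R* = 763·(1 - 0.247) = 575.
From dC/dt = 0: 0.00971·575 - 0.0753 = 0.0359P*, so P* = 5.5/0.0359 = 153.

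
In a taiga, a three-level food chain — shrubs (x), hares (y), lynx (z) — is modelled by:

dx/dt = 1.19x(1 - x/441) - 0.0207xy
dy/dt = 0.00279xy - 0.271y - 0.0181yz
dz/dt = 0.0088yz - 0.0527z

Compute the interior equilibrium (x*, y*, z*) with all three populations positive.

x* ≈ 395, y* ≈ 5.99, z* ≈ 45.9

From dz/dt = 0: 0.0088y* = 0.0527, so y* = 5.99.
From dx/dt = 0: 1.19(1 - x*/441) = 0.0207·5.99, giving x* = 441·(1 - 0.104) = 395.
From dy/dt = 0: 0.00279·395 - 0.271 = 0.0181z*, so z* = 0.831/0.0181 = 45.9.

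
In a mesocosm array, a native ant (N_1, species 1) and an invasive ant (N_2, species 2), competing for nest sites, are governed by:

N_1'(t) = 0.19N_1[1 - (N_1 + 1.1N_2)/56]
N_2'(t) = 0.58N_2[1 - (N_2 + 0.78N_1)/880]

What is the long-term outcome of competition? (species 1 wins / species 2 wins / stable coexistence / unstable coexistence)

Compare the nullcline intercepts: K1/α12 = 56/1.1 = 50.9 < K2 = 880; K2/α21 = 880/0.78 = 1130 > K1 = 56.
Since the inequalities point opposite ways, species 2 can invade but species 1 cannot.

species 2 excludes species 1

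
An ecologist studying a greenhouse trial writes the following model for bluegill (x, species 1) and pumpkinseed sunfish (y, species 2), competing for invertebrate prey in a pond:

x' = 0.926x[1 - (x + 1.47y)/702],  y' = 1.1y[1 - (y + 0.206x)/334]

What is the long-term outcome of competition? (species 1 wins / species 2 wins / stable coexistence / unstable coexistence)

Compare the nullcline intercepts: K1/α12 = 702/1.47 = 478 > K2 = 334; K2/α21 = 334/0.206 = 1620 > K1 = 702.
Since both inequalities hold, each species can invade when rare, so the interior equilibrium is stable.

stable coexistence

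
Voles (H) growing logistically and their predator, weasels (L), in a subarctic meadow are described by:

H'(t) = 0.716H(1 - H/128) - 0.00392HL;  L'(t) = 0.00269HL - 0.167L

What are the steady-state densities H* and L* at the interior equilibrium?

From dL/dt = 0 with L > 0: 0.00269H* = 0.167, so H* = 62.1.
Substitute into dH/dt = 0: 0.716(1 - 62.1/128) = 0.00392L*.
The bracket is 0.515, giving L* = 0.369/0.00392 = 94.1.

H* ≈ 62.1, L* ≈ 94.1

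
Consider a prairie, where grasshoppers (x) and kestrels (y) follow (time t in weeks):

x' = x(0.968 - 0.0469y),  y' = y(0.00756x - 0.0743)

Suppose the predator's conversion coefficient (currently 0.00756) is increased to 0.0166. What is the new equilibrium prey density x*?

x* ≈ 4.48

At the interior fixed point, setting dy/dt = 0 with y > 0 fixes x* = (predator death rate)/(xy coefficient) — independent of the other coefficients.
With the change, x* = 0.0743/0.0166 = 4.48; it falls from 9.83.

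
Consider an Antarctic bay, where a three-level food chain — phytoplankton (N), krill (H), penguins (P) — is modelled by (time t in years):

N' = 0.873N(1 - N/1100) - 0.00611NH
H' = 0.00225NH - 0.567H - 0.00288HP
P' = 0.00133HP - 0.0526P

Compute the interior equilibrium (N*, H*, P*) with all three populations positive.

N* ≈ 796, H* ≈ 39.5, P* ≈ 425

From dP/dt = 0: 0.00133H* = 0.0526, so H* = 39.5.
From dN/dt = 0: 0.873(1 - N*/1100) = 0.00611·39.5, giving N* = 1100·(1 - 0.277) = 796.
From dH/dt = 0: 0.00225·796 - 0.567 = 0.00288P*, so P* = 1.22/0.00288 = 425.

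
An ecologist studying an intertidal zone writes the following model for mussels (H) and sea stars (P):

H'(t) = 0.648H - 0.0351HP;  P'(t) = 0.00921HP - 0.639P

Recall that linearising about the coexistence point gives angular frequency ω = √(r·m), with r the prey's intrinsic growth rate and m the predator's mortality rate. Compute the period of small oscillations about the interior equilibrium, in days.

T ≈ 9.76 days

Here r = 0.648 and m = 0.639, so r·m = 0.414.
ω = √0.414 = 0.643 per day, hence T = 2π/ω ≈ 9.76 days.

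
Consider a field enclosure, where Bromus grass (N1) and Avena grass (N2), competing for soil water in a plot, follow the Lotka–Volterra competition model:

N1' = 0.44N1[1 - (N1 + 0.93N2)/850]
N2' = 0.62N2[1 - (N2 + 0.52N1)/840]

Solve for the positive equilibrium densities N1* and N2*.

Setting both brackets to zero gives the nullclines N1 + 0.93N2 = 850 and 0.52N1 + N2 = 840.
Substituting N2 = 840 - 0.52N1 into the first: N1(1 - 0.93·0.52) = 850 - 0.93·840.
So N1* = 68.8/0.516 = 133, and then N2* = 840 - 0.52·133 = 771.

N1* ≈ 133, N2* ≈ 771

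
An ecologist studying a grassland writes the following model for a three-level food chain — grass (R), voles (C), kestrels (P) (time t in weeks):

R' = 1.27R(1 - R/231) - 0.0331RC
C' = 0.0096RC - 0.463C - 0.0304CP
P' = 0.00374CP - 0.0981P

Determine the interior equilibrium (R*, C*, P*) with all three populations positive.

From dP/dt = 0: 0.00374C* = 0.0981, so C* = 26.2.
From dR/dt = 0: 1.27(1 - R*/231) = 0.0331·26.2, giving R* = 231·(1 - 0.684) = 73.1.
From dC/dt = 0: 0.0096·73.1 - 0.463 = 0.0304P*, so P* = 0.239/0.0304 = 7.85.

R* ≈ 73.1, C* ≈ 26.2, P* ≈ 7.85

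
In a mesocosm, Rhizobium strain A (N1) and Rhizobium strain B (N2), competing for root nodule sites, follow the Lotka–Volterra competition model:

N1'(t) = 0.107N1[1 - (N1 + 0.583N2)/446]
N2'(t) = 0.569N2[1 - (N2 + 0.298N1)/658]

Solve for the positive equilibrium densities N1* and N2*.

N1* ≈ 75.5, N2* ≈ 635

Setting both brackets to zero gives the nullclines N1 + 0.583N2 = 446 and 0.298N1 + N2 = 658.
Substituting N2 = 658 - 0.298N1 into the first: N1(1 - 0.583·0.298) = 446 - 0.583·658.
So N1* = 62.4/0.826 = 75.5, and then N2* = 658 - 0.298·75.5 = 635.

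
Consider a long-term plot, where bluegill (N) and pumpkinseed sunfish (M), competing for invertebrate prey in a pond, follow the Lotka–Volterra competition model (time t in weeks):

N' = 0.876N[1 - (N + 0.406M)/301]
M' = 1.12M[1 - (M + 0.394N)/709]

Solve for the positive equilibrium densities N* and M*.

N* ≈ 15.6, M* ≈ 703

Setting both brackets to zero gives the nullclines N + 0.406M = 301 and 0.394N + M = 709.
Substituting M = 709 - 0.394N into the first: N(1 - 0.406·0.394) = 301 - 0.406·709.
So N* = 13.1/0.84 = 15.6, and then M* = 709 - 0.394·15.6 = 703.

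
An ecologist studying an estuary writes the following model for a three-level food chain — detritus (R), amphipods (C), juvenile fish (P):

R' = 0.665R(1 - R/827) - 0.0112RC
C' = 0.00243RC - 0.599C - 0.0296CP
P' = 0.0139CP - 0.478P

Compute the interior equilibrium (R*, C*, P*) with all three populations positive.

R* ≈ 348, C* ≈ 34.4, P* ≈ 8.33

From dP/dt = 0: 0.0139C* = 0.478, so C* = 34.4.
From dR/dt = 0: 0.665(1 - R*/827) = 0.0112·34.4, giving R* = 827·(1 - 0.579) = 348.
From dC/dt = 0: 0.00243·348 - 0.599 = 0.0296P*, so P* = 0.247/0.0296 = 8.33.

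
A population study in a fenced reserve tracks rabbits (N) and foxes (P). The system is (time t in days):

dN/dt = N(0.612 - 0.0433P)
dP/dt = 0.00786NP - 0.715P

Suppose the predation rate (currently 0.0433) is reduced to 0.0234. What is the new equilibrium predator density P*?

At the interior fixed point, setting dN/dt = 0 with N > 0 fixes P* = (prey growth rate)/(NP coefficient) — independent of the other coefficients.
With the change, P* = 0.612/0.0234 = 26.2; it rises from 14.1.

P* ≈ 26.2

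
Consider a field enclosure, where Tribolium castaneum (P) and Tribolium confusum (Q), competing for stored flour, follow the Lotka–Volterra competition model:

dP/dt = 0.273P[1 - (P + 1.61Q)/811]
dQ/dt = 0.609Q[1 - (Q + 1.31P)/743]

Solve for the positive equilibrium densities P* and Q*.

Setting both brackets to zero gives the nullclines P + 1.61Q = 811 and 1.31P + Q = 743.
Substituting Q = 743 - 1.31P into the first: P(1 - 1.61·1.31) = 811 - 1.61·743.
So P* = -385/-1.11 = 347, and then Q* = 743 - 1.31·347 = 288.

P* ≈ 347, Q* ≈ 288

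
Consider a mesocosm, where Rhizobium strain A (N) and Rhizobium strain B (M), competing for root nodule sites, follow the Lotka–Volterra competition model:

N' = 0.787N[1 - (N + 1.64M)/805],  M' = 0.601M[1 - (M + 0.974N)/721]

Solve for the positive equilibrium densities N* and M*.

N* ≈ 632, M* ≈ 106

Setting both brackets to zero gives the nullclines N + 1.64M = 805 and 0.974N + M = 721.
Substituting M = 721 - 0.974N into the first: N(1 - 1.64·0.974) = 805 - 1.64·721.
So N* = -377/-0.597 = 632, and then M* = 721 - 0.974·632 = 106.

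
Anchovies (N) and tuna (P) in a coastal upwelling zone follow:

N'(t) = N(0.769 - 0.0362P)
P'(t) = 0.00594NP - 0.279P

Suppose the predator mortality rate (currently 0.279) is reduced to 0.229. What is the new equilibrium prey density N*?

At the interior fixed point, setting dP/dt = 0 with P > 0 fixes N* = (predator death rate)/(NP coefficient) — independent of the other coefficients.
With the change, N* = 0.229/0.00594 = 38.6; it falls from 47.

N* ≈ 38.6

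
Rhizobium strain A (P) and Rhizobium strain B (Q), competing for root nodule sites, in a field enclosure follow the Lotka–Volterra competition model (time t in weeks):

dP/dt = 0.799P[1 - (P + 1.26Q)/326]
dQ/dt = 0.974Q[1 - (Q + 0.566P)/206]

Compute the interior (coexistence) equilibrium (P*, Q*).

Setting both brackets to zero gives the nullclines P + 1.26Q = 326 and 0.566P + Q = 206.
Substituting Q = 206 - 0.566P into the first: P(1 - 1.26·0.566) = 326 - 1.26·206.
So P* = 66.4/0.287 = 232, and then Q* = 206 - 0.566·232 = 74.9.

P* ≈ 232, Q* ≈ 74.9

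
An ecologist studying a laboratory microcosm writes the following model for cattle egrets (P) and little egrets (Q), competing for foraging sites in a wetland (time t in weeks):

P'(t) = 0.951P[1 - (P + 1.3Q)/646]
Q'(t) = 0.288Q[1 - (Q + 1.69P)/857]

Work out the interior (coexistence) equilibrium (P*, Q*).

Setting both brackets to zero gives the nullclines P + 1.3Q = 646 and 1.69P + Q = 857.
Substituting Q = 857 - 1.69P into the first: P(1 - 1.3·1.69) = 646 - 1.3·857.
So P* = -468/-1.2 = 391, and then Q* = 857 - 1.69·391 = 196.

P* ≈ 391, Q* ≈ 196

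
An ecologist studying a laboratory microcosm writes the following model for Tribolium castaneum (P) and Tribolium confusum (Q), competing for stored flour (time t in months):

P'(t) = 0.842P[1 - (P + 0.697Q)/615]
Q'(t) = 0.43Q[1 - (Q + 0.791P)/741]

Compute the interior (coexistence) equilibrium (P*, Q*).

P* ≈ 220, Q* ≈ 567

Setting both brackets to zero gives the nullclines P + 0.697Q = 615 and 0.791P + Q = 741.
Substituting Q = 741 - 0.791P into the first: P(1 - 0.697·0.791) = 615 - 0.697·741.
So P* = 98.5/0.449 = 220, and then Q* = 741 - 0.791·220 = 567.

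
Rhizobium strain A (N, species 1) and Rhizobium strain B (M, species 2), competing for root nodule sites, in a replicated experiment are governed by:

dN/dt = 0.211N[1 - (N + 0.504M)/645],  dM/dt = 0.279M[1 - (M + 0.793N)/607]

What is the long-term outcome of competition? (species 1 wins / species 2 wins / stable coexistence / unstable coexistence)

stable coexistence

Compare the nullcline intercepts: K1/α12 = 645/0.504 = 1280 > K2 = 607; K2/α21 = 607/0.793 = 765 > K1 = 645.
Since both inequalities hold, each species can invade when rare, so the interior equilibrium is stable.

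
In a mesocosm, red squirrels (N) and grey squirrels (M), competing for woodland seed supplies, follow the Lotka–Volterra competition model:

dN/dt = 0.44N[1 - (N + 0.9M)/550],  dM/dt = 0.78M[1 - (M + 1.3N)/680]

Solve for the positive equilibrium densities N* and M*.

Setting both brackets to zero gives the nullclines N + 0.9M = 550 and 1.3N + M = 680.
Substituting M = 680 - 1.3N into the first: N(1 - 0.9·1.3) = 550 - 0.9·680.
So N* = -62/-0.17 = 365, and then M* = 680 - 1.3·365 = 206.

N* ≈ 365, M* ≈ 206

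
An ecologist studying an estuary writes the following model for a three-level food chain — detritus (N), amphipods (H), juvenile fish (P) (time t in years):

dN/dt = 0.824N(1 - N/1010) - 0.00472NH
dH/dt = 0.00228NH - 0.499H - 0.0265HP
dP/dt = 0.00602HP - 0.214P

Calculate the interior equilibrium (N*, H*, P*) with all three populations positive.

From dP/dt = 0: 0.00602H* = 0.214, so H* = 35.5.
From dN/dt = 0: 0.824(1 - N*/1010) = 0.00472·35.5, giving N* = 1010·(1 - 0.204) = 804.
From dH/dt = 0: 0.00228·804 - 0.499 = 0.0265P*, so P* = 1.33/0.0265 = 50.4.

N* ≈ 804, H* ≈ 35.5, P* ≈ 50.4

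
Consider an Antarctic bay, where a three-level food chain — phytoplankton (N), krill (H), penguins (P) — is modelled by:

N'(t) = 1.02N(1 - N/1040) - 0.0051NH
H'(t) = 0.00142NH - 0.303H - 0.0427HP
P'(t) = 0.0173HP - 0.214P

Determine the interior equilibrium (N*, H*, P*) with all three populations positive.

From dP/dt = 0: 0.0173H* = 0.214, so H* = 12.4.
From dN/dt = 0: 1.02(1 - N*/1040) = 0.0051·12.4, giving N* = 1040·(1 - 0.0618) = 976.
From dH/dt = 0: 0.00142·976 - 0.303 = 0.0427P*, so P* = 1.08/0.0427 = 25.4.

N* ≈ 976, H* ≈ 12.4, P* ≈ 25.4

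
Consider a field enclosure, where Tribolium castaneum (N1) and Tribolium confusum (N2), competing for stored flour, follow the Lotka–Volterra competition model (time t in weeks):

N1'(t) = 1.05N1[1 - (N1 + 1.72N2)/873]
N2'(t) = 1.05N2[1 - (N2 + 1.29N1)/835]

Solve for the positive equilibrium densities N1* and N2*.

Setting both brackets to zero gives the nullclines N1 + 1.72N2 = 873 and 1.29N1 + N2 = 835.
Substituting N2 = 835 - 1.29N1 into the first: N1(1 - 1.72·1.29) = 873 - 1.72·835.
So N1* = -563/-1.22 = 462, and then N2* = 835 - 1.29·462 = 239.

N1* ≈ 462, N2* ≈ 239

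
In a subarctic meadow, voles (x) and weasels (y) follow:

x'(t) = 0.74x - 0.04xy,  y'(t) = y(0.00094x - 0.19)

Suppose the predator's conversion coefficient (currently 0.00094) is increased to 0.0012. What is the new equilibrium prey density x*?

x* ≈ 158

At the interior fixed point, setting dy/dt = 0 with y > 0 fixes x* = (predator death rate)/(xy coefficient) — independent of the other coefficients.
With the change, x* = 0.19/0.0012 = 158; it falls from 202.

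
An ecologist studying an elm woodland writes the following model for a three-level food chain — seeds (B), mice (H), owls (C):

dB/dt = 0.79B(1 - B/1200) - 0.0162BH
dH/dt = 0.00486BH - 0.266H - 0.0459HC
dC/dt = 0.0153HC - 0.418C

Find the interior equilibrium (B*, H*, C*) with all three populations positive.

From dC/dt = 0: 0.0153H* = 0.418, so H* = 27.3.
From dB/dt = 0: 0.79(1 - B*/1200) = 0.0162·27.3, giving B* = 1200·(1 - 0.56) = 528.
From dH/dt = 0: 0.00486·528 - 0.266 = 0.0459C*, so C* = 2.3/0.0459 = 50.1.

B* ≈ 528, H* ≈ 27.3, C* ≈ 50.1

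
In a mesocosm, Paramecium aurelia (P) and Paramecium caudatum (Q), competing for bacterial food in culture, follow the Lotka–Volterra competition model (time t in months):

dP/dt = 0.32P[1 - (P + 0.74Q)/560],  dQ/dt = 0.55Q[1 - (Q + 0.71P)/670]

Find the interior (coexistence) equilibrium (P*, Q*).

Setting both brackets to zero gives the nullclines P + 0.74Q = 560 and 0.71P + Q = 670.
Substituting Q = 670 - 0.71P into the first: P(1 - 0.74·0.71) = 560 - 0.74·670.
So P* = 64.2/0.475 = 135, and then Q* = 670 - 0.71·135 = 574.

P* ≈ 135, Q* ≈ 574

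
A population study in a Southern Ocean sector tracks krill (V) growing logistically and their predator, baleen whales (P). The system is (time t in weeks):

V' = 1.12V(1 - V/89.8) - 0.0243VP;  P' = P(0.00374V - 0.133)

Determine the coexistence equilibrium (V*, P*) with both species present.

V* ≈ 35.6, P* ≈ 27.8

From dP/dt = 0 with P > 0: 0.00374V* = 0.133, so V* = 35.6.
Substitute into dV/dt = 0: 1.12(1 - 35.6/89.8) = 0.0243P*.
The bracket is 0.604, giving P* = 0.676/0.0243 = 27.8.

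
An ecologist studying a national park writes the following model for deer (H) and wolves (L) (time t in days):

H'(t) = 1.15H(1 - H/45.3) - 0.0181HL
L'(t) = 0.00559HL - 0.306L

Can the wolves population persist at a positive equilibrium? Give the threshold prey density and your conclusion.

Threshold H = 54.7; K < 54.7, so no, the predator goes extinct.

The predator equation gives dL/dt > 0 only when H > 0.306/0.00559 = 54.7.
Without the predator, H → K = 45.3. Since 45.3 < 54.7, the predator cannot invade.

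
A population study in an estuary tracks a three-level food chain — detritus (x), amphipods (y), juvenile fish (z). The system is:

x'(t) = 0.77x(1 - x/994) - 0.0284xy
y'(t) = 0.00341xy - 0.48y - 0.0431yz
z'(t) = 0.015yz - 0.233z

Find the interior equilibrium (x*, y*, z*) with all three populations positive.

x* ≈ 425, y* ≈ 15.5, z* ≈ 22.5

From dz/dt = 0: 0.015y* = 0.233, so y* = 15.5.
From dx/dt = 0: 0.77(1 - x*/994) = 0.0284·15.5, giving x* = 994·(1 - 0.573) = 425.
From dy/dt = 0: 0.00341·425 - 0.48 = 0.0431z*, so z* = 0.968/0.0431 = 22.5.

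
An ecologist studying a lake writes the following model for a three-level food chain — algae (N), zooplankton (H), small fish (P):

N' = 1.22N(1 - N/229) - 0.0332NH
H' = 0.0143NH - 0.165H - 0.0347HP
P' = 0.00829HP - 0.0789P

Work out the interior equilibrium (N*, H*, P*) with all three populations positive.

N* ≈ 170, H* ≈ 9.52, P* ≈ 65.2

From dP/dt = 0: 0.00829H* = 0.0789, so H* = 9.52.
From dN/dt = 0: 1.22(1 - N*/229) = 0.0332·9.52, giving N* = 229·(1 - 0.259) = 170.
From dH/dt = 0: 0.0143·170 - 0.165 = 0.0347P*, so P* = 2.26/0.0347 = 65.2.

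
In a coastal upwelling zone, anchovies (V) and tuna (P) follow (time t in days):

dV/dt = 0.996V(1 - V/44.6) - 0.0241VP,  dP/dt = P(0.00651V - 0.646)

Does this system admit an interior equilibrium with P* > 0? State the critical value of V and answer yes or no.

The predator equation gives dP/dt > 0 only when V > 0.646/0.00651 = 99.2.
Without the predator, V → K = 44.6. Since 44.6 < 99.2, the predator cannot invade.

Threshold V = 99.2; K < 99.2, so no, the predator goes extinct.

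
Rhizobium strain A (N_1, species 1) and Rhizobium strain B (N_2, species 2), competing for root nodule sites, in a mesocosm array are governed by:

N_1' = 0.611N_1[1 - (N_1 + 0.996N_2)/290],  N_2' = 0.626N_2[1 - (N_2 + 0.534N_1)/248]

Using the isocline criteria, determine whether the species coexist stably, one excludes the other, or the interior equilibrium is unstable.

stable coexistence

Compare the nullcline intercepts: K1/α12 = 290/0.996 = 291 > K2 = 248; K2/α21 = 248/0.534 = 464 > K1 = 290.
Since both inequalities hold, each species can invade when rare, so the interior equilibrium is stable.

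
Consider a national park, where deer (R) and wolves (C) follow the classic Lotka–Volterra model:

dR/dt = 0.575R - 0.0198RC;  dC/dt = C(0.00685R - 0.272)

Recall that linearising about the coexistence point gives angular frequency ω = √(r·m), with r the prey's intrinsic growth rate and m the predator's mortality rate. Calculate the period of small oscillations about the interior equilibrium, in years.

T ≈ 15.9 years

Here r = 0.575 and m = 0.272, so r·m = 0.156.
ω = √0.156 = 0.395 per year, hence T = 2π/ω ≈ 15.9 years.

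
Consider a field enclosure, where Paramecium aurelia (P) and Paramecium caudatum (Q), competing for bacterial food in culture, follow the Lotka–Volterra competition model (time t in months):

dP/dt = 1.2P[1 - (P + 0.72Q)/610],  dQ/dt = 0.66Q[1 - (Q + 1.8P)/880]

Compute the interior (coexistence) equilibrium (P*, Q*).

P* ≈ 79.7, Q* ≈ 736

Setting both brackets to zero gives the nullclines P + 0.72Q = 610 and 1.8P + Q = 880.
Substituting Q = 880 - 1.8P into the first: P(1 - 0.72·1.8) = 610 - 0.72·880.
So P* = -23.6/-0.296 = 79.7, and then Q* = 880 - 1.8·79.7 = 736.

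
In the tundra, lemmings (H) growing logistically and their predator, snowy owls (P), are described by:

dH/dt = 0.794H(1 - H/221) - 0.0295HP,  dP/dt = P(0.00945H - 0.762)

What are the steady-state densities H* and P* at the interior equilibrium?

From dP/dt = 0 with P > 0: 0.00945H* = 0.762, so H* = 80.6.
Substitute into dH/dt = 0: 0.794(1 - 80.6/221) = 0.0295P*.
The bracket is 0.635, giving P* = 0.504/0.0295 = 17.1.

H* ≈ 80.6, P* ≈ 17.1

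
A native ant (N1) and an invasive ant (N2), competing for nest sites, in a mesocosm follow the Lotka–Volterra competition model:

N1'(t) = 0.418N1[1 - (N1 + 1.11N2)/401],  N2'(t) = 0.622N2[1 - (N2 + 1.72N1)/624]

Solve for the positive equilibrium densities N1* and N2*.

N1* ≈ 321, N2* ≈ 72.3

Setting both brackets to zero gives the nullclines N1 + 1.11N2 = 401 and 1.72N1 + N2 = 624.
Substituting N2 = 624 - 1.72N1 into the first: N1(1 - 1.11·1.72) = 401 - 1.11·624.
So N1* = -292/-0.909 = 321, and then N2* = 624 - 1.72·321 = 72.3.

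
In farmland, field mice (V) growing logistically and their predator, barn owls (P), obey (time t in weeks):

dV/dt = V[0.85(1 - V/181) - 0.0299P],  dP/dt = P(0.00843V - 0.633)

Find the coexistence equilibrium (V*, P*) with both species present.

From dP/dt = 0 with P > 0: 0.00843V* = 0.633, so V* = 75.1.
Substitute into dV/dt = 0: 0.85(1 - 75.1/181) = 0.0299P*.
The bracket is 0.585, giving P* = 0.497/0.0299 = 16.6.

V* ≈ 75.1, P* ≈ 16.6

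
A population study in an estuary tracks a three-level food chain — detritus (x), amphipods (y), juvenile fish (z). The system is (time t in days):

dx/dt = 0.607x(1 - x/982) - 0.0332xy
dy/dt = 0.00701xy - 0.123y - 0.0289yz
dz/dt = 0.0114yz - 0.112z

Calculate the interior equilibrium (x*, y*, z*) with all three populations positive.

x* ≈ 454, y* ≈ 9.82, z* ≈ 106

From dz/dt = 0: 0.0114y* = 0.112, so y* = 9.82.
From dx/dt = 0: 0.607(1 - x*/982) = 0.0332·9.82, giving x* = 982·(1 - 0.537) = 454.
From dy/dt = 0: 0.00701·454 - 0.123 = 0.0289z*, so z* = 3.06/0.0289 = 106.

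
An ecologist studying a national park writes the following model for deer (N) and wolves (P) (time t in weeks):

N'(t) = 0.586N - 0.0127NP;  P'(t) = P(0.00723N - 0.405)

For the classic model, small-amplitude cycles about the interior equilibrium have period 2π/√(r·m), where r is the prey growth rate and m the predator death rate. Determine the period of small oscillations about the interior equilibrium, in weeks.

T ≈ 12.9 weeks

Here r = 0.586 and m = 0.405, so r·m = 0.237.
ω = √0.237 = 0.487 per week, hence T = 2π/ω ≈ 12.9 weeks.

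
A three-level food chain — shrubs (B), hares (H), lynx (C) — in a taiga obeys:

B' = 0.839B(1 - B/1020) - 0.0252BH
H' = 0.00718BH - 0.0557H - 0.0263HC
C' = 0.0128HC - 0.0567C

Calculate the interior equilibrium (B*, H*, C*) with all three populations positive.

From dC/dt = 0: 0.0128H* = 0.0567, so H* = 4.43.
From dB/dt = 0: 0.839(1 - B*/1020) = 0.0252·4.43, giving B* = 1020·(1 - 0.133) = 884.
From dH/dt = 0: 0.00718·884 - 0.0557 = 0.0263C*, so C* = 6.29/0.0263 = 239.

B* ≈ 884, H* ≈ 4.43, C* ≈ 239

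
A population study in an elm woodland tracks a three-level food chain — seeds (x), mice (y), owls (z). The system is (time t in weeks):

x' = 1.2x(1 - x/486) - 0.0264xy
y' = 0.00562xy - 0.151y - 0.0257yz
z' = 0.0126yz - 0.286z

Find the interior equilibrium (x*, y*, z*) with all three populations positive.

x* ≈ 243, y* ≈ 22.7, z* ≈ 47.3

From dz/dt = 0: 0.0126y* = 0.286, so y* = 22.7.
From dx/dt = 0: 1.2(1 - x*/486) = 0.0264·22.7, giving x* = 486·(1 - 0.499) = 243.
From dy/dt = 0: 0.00562·243 - 0.151 = 0.0257z*, so z* = 1.22/0.0257 = 47.3.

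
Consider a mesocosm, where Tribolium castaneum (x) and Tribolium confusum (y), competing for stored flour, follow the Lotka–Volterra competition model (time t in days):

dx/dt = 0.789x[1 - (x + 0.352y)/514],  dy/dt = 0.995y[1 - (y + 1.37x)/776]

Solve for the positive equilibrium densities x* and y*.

x* ≈ 465, y* ≈ 139

Setting both brackets to zero gives the nullclines x + 0.352y = 514 and 1.37x + y = 776.
Substituting y = 776 - 1.37x into the first: x(1 - 0.352·1.37) = 514 - 0.352·776.
So x* = 241/0.518 = 465, and then y* = 776 - 1.37·465 = 139.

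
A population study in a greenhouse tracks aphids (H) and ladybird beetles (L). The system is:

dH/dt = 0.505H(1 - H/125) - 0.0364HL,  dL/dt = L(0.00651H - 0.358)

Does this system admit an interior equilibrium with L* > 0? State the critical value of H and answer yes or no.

Threshold H = 55; K > 55, so yes, the predator persists.

The predator equation gives dL/dt > 0 only when H > 0.358/0.00651 = 55.
Without the predator, H → K = 125. Since 125 > 55, the predator can invade and persist.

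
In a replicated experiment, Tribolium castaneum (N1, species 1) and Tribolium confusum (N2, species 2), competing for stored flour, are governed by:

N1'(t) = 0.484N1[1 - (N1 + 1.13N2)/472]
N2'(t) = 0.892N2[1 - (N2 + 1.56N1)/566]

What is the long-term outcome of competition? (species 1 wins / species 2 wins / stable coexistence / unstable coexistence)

Compare the nullcline intercepts: K1/α12 = 472/1.13 = 418 < K2 = 566; K2/α21 = 566/1.56 = 363 < K1 = 472.
Since both are reversed, neither can invade when rare; the interior point is a saddle.

unstable coexistence (outcome depends on initial conditions)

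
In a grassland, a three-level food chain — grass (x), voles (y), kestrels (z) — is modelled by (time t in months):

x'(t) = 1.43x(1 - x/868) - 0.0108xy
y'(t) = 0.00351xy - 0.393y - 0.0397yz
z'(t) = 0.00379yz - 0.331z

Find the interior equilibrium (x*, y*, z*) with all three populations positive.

x* ≈ 295, y* ≈ 87.3, z* ≈ 16.2

From dz/dt = 0: 0.00379y* = 0.331, so y* = 87.3.
From dx/dt = 0: 1.43(1 - x*/868) = 0.0108·87.3, giving x* = 868·(1 - 0.66) = 295.
From dy/dt = 0: 0.00351·295 - 0.393 = 0.0397z*, so z* = 0.644/0.0397 = 16.2.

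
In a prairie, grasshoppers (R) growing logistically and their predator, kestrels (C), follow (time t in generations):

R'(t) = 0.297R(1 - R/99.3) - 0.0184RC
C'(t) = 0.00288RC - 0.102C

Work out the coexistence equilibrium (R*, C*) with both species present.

R* ≈ 35.4, C* ≈ 10.4

From dC/dt = 0 with C > 0: 0.00288R* = 0.102, so R* = 35.4.
Substitute into dR/dt = 0: 0.297(1 - 35.4/99.3) = 0.0184C*.
The bracket is 0.643, giving C* = 0.191/0.0184 = 10.4.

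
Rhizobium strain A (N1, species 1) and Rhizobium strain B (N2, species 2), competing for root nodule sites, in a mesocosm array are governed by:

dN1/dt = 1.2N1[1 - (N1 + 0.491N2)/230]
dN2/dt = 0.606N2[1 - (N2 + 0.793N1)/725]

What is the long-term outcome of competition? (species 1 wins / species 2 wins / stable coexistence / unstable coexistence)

species 2 excludes species 1

Compare the nullcline intercepts: K1/α12 = 230/0.491 = 468 < K2 = 725; K2/α21 = 725/0.793 = 914 > K1 = 230.
Since the inequalities point opposite ways, species 2 can invade but species 1 cannot.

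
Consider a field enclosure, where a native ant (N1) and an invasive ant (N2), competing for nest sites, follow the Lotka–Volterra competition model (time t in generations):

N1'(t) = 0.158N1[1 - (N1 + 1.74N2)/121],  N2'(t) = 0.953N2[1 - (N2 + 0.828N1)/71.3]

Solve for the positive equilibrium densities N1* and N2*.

N1* ≈ 6.95, N2* ≈ 65.5

Setting both brackets to zero gives the nullclines N1 + 1.74N2 = 121 and 0.828N1 + N2 = 71.3.
Substituting N2 = 71.3 - 0.828N1 into the first: N1(1 - 1.74·0.828) = 121 - 1.74·71.3.
So N1* = -3.06/-0.441 = 6.95, and then N2* = 71.3 - 0.828·6.95 = 65.5.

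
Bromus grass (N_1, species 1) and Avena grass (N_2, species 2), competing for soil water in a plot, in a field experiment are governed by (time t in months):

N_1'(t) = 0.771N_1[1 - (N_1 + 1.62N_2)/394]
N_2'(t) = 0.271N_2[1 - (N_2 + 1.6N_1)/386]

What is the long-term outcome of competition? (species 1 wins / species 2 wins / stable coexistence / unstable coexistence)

unstable coexistence (outcome depends on initial conditions)

Compare the nullcline intercepts: K1/α12 = 394/1.62 = 243 < K2 = 386; K2/α21 = 386/1.6 = 241 < K1 = 394.
Since both are reversed, neither can invade when rare; the interior point is a saddle.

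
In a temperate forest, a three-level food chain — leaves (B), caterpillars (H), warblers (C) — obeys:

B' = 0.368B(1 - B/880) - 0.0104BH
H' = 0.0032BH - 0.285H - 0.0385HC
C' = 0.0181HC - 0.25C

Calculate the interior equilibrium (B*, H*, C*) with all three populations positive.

From dC/dt = 0: 0.0181H* = 0.25, so H* = 13.8.
From dB/dt = 0: 0.368(1 - B*/880) = 0.0104·13.8, giving B* = 880·(1 - 0.39) = 536.
From dH/dt = 0: 0.0032·536 - 0.285 = 0.0385C*, so C* = 1.43/0.0385 = 37.2.

B* ≈ 536, H* ≈ 13.8, C* ≈ 37.2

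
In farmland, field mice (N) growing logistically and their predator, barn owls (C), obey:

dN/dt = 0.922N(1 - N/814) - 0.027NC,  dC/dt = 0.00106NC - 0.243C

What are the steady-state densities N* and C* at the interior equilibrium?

N* ≈ 229, C* ≈ 24.5

From dC/dt = 0 with C > 0: 0.00106N* = 0.243, so N* = 229.
Substitute into dN/dt = 0: 0.922(1 - 229/814) = 0.027C*.
The bracket is 0.718, giving C* = 0.662/0.027 = 24.5.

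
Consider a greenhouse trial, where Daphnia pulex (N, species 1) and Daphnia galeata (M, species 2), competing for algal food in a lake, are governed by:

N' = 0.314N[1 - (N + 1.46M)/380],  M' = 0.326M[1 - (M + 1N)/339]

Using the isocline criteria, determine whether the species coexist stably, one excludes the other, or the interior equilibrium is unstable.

Compare the nullcline intercepts: K1/α12 = 380/1.46 = 260 < K2 = 339; K2/α21 = 339/1 = 339 < K1 = 380.
Since both are reversed, neither can invade when rare; the interior point is a saddle.

unstable coexistence (outcome depends on initial conditions)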